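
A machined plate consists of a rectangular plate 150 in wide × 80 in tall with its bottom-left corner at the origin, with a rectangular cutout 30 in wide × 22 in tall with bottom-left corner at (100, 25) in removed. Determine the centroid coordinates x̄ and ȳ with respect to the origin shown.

x̄ = 72.67 in, ȳ = 40.23 in

plate: A = 150 × 80 = 12000.00, centroid at (75.00, 40.00).
hole: A = −(30 × 22) = -660.00, centroid at (115.00, 36.00).
ΣA = 11340.00 in², ΣAx̄ = 824100.00 in³, ΣAȳ = 456240.00 in³.
x̄ = 824100.00/11340.00 = 72.67 in; ȳ = 456240.00/11340.00 = 40.23 in.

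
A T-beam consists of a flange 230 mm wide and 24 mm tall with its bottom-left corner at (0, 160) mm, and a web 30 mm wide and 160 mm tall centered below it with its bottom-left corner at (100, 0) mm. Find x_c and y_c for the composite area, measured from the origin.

x_c = 115.00 mm, y_c = 129.21 mm

web: A = 30 × 160 = 4800.00, centroid at (115.00, 80.00).
flange: A = 230 × 24 = 5520.00, centroid at (115.00, 172.00).
ΣA = 10320.00 mm²
ΣAx_c = (4800.00)(115.00) + (5520.00)(115.00) = 1186800.00 mm³
ΣAy_c = (4800.00)(80.00) + (5520.00)(172.00) = 1333440.00 mm³
x_c = 1186800.00 / 10320.00 = 115.00 mm
y_c = 1333440.00 / 10320.00 = 129.21 mm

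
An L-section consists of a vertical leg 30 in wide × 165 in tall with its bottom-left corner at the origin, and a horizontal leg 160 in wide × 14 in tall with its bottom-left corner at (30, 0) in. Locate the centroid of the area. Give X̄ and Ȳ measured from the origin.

vertical leg: A = 30 × 165 = 4950.00, centroid at (15.00, 82.50).
horizontal leg: A = 160 × 14 = 2240.00, centroid at (110.00, 7.00).
ΣA = 7190.00 in²
ΣAX̄ = (4950.00)(15.00) + (2240.00)(110.00) = 320650.00 in³
ΣAȲ = (4950.00)(82.50) + (2240.00)(7.00) = 424055.00 in³
X̄ = 320650.00 / 7190.00 = 44.60 in
Ȳ = 424055.00 / 7190.00 = 58.98 in

X̄ = 44.60 in, Ȳ = 58.98 in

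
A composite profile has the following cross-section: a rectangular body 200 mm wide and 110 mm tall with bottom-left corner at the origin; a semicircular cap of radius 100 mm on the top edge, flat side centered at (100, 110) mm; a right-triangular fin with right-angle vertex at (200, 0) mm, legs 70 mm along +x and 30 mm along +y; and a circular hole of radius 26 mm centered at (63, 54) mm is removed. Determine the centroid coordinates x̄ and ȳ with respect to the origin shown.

rectangular body: A = 200 × 110 = 22000.00, centroid at (100.00, 55.00).
semicircular top: A = ½π·100² = 15707.96, centroid at (100.00, 152.44).
triangular fin: A = ½·70·30 = 1050.00, centroid at (223.33, 10.00).
hole: A = −π·26² = -2123.72, centroid at (63.00, 54.00).
ΣA = 36634.25 mm², ΣAx̄ = 3871502.18 mm³, ΣAȳ = 3500361.93 mm³.
x̄ = 3871502.18/36634.25 = 105.68 mm; ȳ = 3500361.93/36634.25 = 95.55 mm.

x̄ = 105.68 mm, ȳ = 95.55 mm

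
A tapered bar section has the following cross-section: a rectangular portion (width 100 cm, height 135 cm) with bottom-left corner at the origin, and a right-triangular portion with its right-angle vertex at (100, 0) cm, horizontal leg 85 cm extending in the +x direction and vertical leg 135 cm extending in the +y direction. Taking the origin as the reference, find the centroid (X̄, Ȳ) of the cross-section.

X̄ = 73.36 cm, Ȳ = 60.79 cm

rectangular portion: A = 100 × 135 = 13500.00, centroid at (50.00, 67.50).
triangular portion: A = ½·85·135 = 5737.50, centroid at (128.33, 45.00).
ΣA = 19237.50 cm²
ΣAX̄ = (13500.00)(50.00) + (5737.50)(128.33) = 1411312.50 cm³
ΣAȲ = (13500.00)(67.50) + (5737.50)(45.00) = 1169437.50 cm³
X̄ = 1411312.50 / 19237.50 = 73.36 cm
Ȳ = 1169437.50 / 19237.50 = 60.79 cm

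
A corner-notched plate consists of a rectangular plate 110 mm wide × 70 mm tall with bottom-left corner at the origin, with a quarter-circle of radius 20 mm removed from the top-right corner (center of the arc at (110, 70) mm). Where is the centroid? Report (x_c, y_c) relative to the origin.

Part | A | x̄ᵢ | ȳᵢ | A·x̄ᵢ | A·ȳᵢ
plate | 7700.00 | 55.00 | 35.00 | 423500.00 | 269500.00
removed quarter-circle | -314.16 | 101.51 | 61.51 | -31890.85 | -19324.48
Σ | 7385.84 |  |  | 391609.15 | 250175.52
x_c = 391609.15 / 7385.84 = 53.02 mm
y_c = 250175.52 / 7385.84 = 33.87 mm

x_c = 53.02 mm, y_c = 33.87 mm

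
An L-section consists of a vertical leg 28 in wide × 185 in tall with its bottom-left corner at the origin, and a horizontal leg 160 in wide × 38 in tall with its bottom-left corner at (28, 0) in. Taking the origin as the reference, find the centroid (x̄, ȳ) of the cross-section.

x̄ = 64.76 in, ȳ = 52.81 in

Part | A | x̄ᵢ | ȳᵢ | A·x̄ᵢ | A·ȳᵢ
vertical leg | 5180.00 | 14.00 | 92.50 | 72520.00 | 479150.00
horizontal leg | 6080.00 | 108.00 | 19.00 | 656640.00 | 115520.00
Σ | 11260.00 |  |  | 729160.00 | 594670.00
x̄ = 729160.00 / 11260.00 = 64.76 in
ȳ = 594670.00 / 11260.00 = 52.81 in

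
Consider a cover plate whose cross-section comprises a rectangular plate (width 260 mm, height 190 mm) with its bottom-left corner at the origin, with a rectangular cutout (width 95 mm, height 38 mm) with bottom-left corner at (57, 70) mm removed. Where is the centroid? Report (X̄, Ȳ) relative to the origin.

plate: A = 260 × 190 = 49400.00, centroid at (130.00, 95.00).
hole: A = −(95 × 38) = -3610.00, centroid at (104.50, 89.00).
ΣA = 45790.00 mm², ΣAX̄ = 6044755.00 mm³, ΣAȲ = 4371710.00 mm³.
X̄ = 6044755.00/45790.00 = 132.01 mm; Ȳ = 4371710.00/45790.00 = 95.47 mm.

X̄ = 132.01 mm, Ȳ = 95.47 mm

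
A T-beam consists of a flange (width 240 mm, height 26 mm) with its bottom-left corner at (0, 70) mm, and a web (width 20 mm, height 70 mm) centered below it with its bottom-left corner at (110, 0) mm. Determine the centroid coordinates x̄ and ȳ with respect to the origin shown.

x̄ = 120.00 mm, ȳ = 74.20 mm

web: A = 20 × 70 = 1400.00, centroid at (120.00, 35.00).
flange: A = 240 × 26 = 6240.00, centroid at (120.00, 83.00).
ΣA = 7640.00 mm², ΣAx̄ = 916800.00 mm³, ΣAȳ = 566920.00 mm³.
x̄ = 916800.00/7640.00 = 120.00 mm; ȳ = 566920.00/7640.00 = 74.20 mm.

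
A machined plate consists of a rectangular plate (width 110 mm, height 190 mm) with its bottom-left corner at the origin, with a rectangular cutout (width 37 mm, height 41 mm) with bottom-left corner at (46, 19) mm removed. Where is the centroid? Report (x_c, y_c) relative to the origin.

x_c = 54.26 mm, y_c = 99.34 mm

plate: A = 110 × 190 = 20900.00, centroid at (55.00, 95.00).
hole: A = −(37 × 41) = -1517.00, centroid at (64.50, 39.50).
ΣA = 19383.00 mm², ΣAx_c = 1051653.50 mm³, ΣAy_c = 1925578.50 mm³.
x_c = 1051653.50/19383.00 = 54.26 mm; y_c = 1925578.50/19383.00 = 99.34 mm.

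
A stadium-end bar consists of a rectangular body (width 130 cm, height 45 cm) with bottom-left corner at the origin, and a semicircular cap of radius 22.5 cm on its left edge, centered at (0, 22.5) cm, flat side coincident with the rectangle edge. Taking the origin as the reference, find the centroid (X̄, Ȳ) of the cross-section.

rectangular body: A = 130 × 45 = 5850.00, centroid at (65.00, 22.50).
semicircular end: A = ½π·22.5² = 795.22, centroid at (-9.55, 22.50).
ΣA = 6645.22 cm²
ΣAX̄ = (5850.00)(65.00) + (795.22)(-9.55) = 372656.25 cm³
ΣAȲ = (5850.00)(22.50) + (795.22)(22.50) = 149517.35 cm³
X̄ = 372656.25 / 6645.22 = 56.08 cm
Ȳ = 149517.35 / 6645.22 = 22.50 cm

X̄ = 56.08 cm, Ȳ = 22.50 cm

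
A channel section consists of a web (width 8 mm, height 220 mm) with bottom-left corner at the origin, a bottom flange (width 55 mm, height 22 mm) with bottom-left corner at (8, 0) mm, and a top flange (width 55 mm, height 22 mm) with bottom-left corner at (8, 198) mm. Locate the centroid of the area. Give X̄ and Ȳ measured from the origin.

Part | A | x̄ᵢ | ȳᵢ | A·x̄ᵢ | A·ȳᵢ
web | 1760.00 | 4.00 | 110.00 | 7040.00 | 193600.00
bottom flange | 1210.00 | 35.50 | 11.00 | 42955.00 | 13310.00
top flange | 1210.00 | 35.50 | 209.00 | 42955.00 | 252890.00
Σ | 4180.00 |  |  | 92950.00 | 459800.00
X̄ = 92950.00 / 4180.00 = 22.24 mm
Ȳ = 459800.00 / 4180.00 = 110.00 mm

X̄ = 22.24 mm, Ȳ = 110.00 mm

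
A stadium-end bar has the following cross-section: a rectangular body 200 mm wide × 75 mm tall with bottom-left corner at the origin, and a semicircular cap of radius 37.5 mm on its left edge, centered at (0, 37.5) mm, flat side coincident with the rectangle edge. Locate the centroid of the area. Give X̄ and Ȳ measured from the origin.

X̄ = 85.12 mm, Ȳ = 37.50 mm

Part | A | x̄ᵢ | ȳᵢ | A·x̄ᵢ | A·ȳᵢ
rectangular body | 15000.00 | 100.00 | 37.50 | 1500000.00 | 562500.00
semicircular end | 2208.93 | -15.92 | 37.50 | -35156.25 | 82834.96
Σ | 17208.93 |  |  | 1464843.75 | 645334.96
X̄ = 1464843.75 / 17208.93 = 85.12 mm
Ȳ = 645334.96 / 17208.93 = 37.50 mm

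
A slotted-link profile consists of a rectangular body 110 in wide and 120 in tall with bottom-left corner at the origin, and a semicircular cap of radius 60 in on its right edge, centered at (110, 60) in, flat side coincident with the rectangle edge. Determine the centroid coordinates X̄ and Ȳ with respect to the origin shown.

rectangular body: A = 110 × 120 = 13200.00, centroid at (55.00, 60.00).
semicircular end: A = ½π·60² = 5654.87, centroid at (135.46, 60.00).
ΣA = 18854.87 in²
ΣAX̄ = (13200.00)(55.00) + (5654.87)(135.46) = 1492035.35 in³
ΣAȲ = (13200.00)(60.00) + (5654.87)(60.00) = 1131292.01 in³
X̄ = 1492035.35 / 18854.87 = 79.13 in
Ȳ = 1131292.01 / 18854.87 = 60.00 in

X̄ = 79.13 in, Ȳ = 60.00 in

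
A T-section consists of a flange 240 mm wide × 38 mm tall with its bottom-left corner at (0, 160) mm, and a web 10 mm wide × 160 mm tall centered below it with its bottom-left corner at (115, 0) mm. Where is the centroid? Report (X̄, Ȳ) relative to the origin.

X̄ = 120.00 mm, Ȳ = 164.22 mm

Part | A | x̄ᵢ | ȳᵢ | A·x̄ᵢ | A·ȳᵢ
web | 1600.00 | 120.00 | 80.00 | 192000.00 | 128000.00
flange | 9120.00 | 120.00 | 179.00 | 1094400.00 | 1632480.00
Σ | 10720.00 |  |  | 1286400.00 | 1760480.00
X̄ = 1286400.00 / 10720.00 = 120.00 mm
Ȳ = 1760480.00 / 10720.00 = 164.22 mm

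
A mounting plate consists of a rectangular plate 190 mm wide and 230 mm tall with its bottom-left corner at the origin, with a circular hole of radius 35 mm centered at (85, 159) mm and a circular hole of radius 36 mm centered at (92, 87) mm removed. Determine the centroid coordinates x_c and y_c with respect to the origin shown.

x_c = 96.42 mm, y_c = 113.45 mm

Part | A | x̄ᵢ | ȳᵢ | A·x̄ᵢ | A·ȳᵢ
plate | 43700.00 | 95.00 | 115.00 | 4151500.00 | 5025500.00
hole 1 | -3848.45 | 85.00 | 159.00 | -327118.34 | -611903.71
hole 2 | -4071.50 | 92.00 | 87.00 | -374578.38 | -354220.85
Σ | 35780.04 |  |  | 3449803.29 | 4059375.44
x_c = 3449803.29 / 35780.04 = 96.42 mm
y_c = 4059375.44 / 35780.04 = 113.45 mm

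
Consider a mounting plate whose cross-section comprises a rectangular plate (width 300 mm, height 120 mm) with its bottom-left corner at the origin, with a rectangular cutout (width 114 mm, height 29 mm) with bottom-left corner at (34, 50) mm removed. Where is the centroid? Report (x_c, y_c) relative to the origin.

x_c = 155.97 mm, y_c = 59.54 mm

Part | A | x̄ᵢ | ȳᵢ | A·x̄ᵢ | A·ȳᵢ
plate | 36000.00 | 150.00 | 60.00 | 5400000.00 | 2160000.00
hole | -3306.00 | 91.00 | 64.50 | -300846.00 | -213237.00
Σ | 32694.00 |  |  | 5099154.00 | 1946763.00
x_c = 5099154.00 / 32694.00 = 155.97 mm
y_c = 1946763.00 / 32694.00 = 59.54 mm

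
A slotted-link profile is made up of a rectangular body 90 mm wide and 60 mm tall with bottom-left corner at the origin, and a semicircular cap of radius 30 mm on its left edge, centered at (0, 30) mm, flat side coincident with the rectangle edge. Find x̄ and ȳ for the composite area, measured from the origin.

x̄ = 33.02 mm, ȳ = 30.00 mm

Part | A | x̄ᵢ | ȳᵢ | A·x̄ᵢ | A·ȳᵢ
rectangular body | 5400.00 | 45.00 | 30.00 | 243000.00 | 162000.00
semicircular end | 1413.72 | -12.73 | 30.00 | -18000.00 | 42411.50
Σ | 6813.72 |  |  | 225000.00 | 204411.50
x̄ = 225000.00 / 6813.72 = 33.02 mm
ȳ = 204411.50 / 6813.72 = 30.00 mm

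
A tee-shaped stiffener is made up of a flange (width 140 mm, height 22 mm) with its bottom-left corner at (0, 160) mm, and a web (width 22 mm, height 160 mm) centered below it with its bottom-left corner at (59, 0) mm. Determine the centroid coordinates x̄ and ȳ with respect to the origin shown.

x̄ = 70.00 mm, ȳ = 122.47 mm

web: A = 22 × 160 = 3520.00, centroid at (70.00, 80.00).
flange: A = 140 × 22 = 3080.00, centroid at (70.00, 171.00).
ΣA = 6600.00 mm²
ΣAx̄ = (3520.00)(70.00) + (3080.00)(70.00) = 462000.00 mm³
ΣAȳ = (3520.00)(80.00) + (3080.00)(171.00) = 808280.00 mm³
x̄ = 462000.00 / 6600.00 = 70.00 mm
ȳ = 808280.00 / 6600.00 = 122.47 mm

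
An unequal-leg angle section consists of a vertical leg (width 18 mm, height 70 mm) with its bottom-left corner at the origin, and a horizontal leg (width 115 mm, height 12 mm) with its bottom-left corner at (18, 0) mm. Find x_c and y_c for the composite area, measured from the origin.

x_c = 43.76 mm, y_c = 19.84 mm

vertical leg: A = 18 × 70 = 1260.00, centroid at (9.00, 35.00).
horizontal leg: A = 115 × 12 = 1380.00, centroid at (75.50, 6.00).
ΣA = 2640.00 mm²
ΣAx_c = (1260.00)(9.00) + (1380.00)(75.50) = 115530.00 mm³
ΣAy_c = (1260.00)(35.00) + (1380.00)(6.00) = 52380.00 mm³
x_c = 115530.00 / 2640.00 = 43.76 mm
y_c = 52380.00 / 2640.00 = 19.84 mm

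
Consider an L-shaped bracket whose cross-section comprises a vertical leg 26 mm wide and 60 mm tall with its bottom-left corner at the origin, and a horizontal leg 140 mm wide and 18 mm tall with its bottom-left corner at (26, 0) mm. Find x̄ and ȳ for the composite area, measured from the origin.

vertical leg: A = 26 × 60 = 1560.00, centroid at (13.00, 30.00).
horizontal leg: A = 140 × 18 = 2520.00, centroid at (96.00, 9.00).
ΣA = 4080.00 mm²
ΣAx̄ = (1560.00)(13.00) + (2520.00)(96.00) = 262200.00 mm³
ΣAȳ = (1560.00)(30.00) + (2520.00)(9.00) = 69480.00 mm³
x̄ = 262200.00 / 4080.00 = 64.26 mm
ȳ = 69480.00 / 4080.00 = 17.03 mm

x̄ = 64.26 mm, ȳ = 17.03 mm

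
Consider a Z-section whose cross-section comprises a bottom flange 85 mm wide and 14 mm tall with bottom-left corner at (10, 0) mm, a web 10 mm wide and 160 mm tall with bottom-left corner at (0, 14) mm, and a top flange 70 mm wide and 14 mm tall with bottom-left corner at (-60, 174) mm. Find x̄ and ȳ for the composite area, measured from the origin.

Part | A | x̄ᵢ | ȳᵢ | A·x̄ᵢ | A·ȳᵢ
bottom flange | 1190.00 | 52.50 | 7.00 | 62475.00 | 8330.00
web | 1600.00 | 5.00 | 94.00 | 8000.00 | 150400.00
top flange | 980.00 | -25.00 | 181.00 | -24500.00 | 177380.00
Σ | 3770.00 |  |  | 45975.00 | 336110.00
x̄ = 45975.00 / 3770.00 = 12.19 mm
ȳ = 336110.00 / 3770.00 = 89.15 mm

x̄ = 12.19 mm, ȳ = 89.15 mm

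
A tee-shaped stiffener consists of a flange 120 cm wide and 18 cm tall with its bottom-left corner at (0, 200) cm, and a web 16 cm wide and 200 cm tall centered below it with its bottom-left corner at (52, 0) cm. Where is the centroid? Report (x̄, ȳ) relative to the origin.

web: A = 16 × 200 = 3200.00, centroid at (60.00, 100.00).
flange: A = 120 × 18 = 2160.00, centroid at (60.00, 209.00).
ΣA = 5360.00 cm²
ΣAx̄ = (3200.00)(60.00) + (2160.00)(60.00) = 321600.00 cm³
ΣAȳ = (3200.00)(100.00) + (2160.00)(209.00) = 771440.00 cm³
x̄ = 321600.00 / 5360.00 = 60.00 cm
ȳ = 771440.00 / 5360.00 = 143.93 cm

x̄ = 60.00 cm, ȳ = 143.93 cm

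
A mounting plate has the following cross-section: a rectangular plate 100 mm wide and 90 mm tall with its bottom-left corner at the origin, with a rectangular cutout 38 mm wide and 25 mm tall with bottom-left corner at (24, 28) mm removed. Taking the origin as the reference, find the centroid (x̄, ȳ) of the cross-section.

x̄ = 50.83 mm, ȳ = 45.53 mm

plate: A = 100 × 90 = 9000.00, centroid at (50.00, 45.00).
hole: A = −(38 × 25) = -950.00, centroid at (43.00, 40.50).
ΣA = 8050.00 mm², ΣAx̄ = 409150.00 mm³, ΣAȳ = 366525.00 mm³.
x̄ = 409150.00/8050.00 = 50.83 mm; ȳ = 366525.00/8050.00 = 45.53 mm.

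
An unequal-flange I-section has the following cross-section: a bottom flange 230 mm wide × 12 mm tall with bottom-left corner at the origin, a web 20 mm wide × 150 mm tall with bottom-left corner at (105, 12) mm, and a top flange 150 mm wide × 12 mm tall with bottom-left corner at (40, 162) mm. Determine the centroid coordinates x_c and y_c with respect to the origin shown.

x_c = 115.00 mm, y_c = 76.71 mm

Part | A | x̄ᵢ | ȳᵢ | A·x̄ᵢ | A·ȳᵢ
bottom flange | 2760.00 | 115.00 | 6.00 | 317400.00 | 16560.00
web | 3000.00 | 115.00 | 87.00 | 345000.00 | 261000.00
top flange | 1800.00 | 115.00 | 168.00 | 207000.00 | 302400.00
Σ | 7560.00 |  |  | 869400.00 | 579960.00
x_c = 869400.00 / 7560.00 = 115.00 mm
y_c = 579960.00 / 7560.00 = 76.71 mm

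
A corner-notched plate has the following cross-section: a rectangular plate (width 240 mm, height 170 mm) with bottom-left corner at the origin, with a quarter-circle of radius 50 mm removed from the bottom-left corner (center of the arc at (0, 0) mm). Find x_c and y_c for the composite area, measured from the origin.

x_c = 124.99 mm, y_c = 88.22 mm

plate: A = 240 × 170 = 40800.00, centroid at (120.00, 85.00).
removed quarter-circle: A = −¼π·50² = -1963.50, centroid at (21.22, 21.22).
ΣA = 38836.50 mm²
ΣAx_c = (40800.00)(120.00) + (-1963.50)(21.22) = 4854333.33 mm³
ΣAy_c = (40800.00)(85.00) + (-1963.50)(21.22) = 3426333.33 mm³
x_c = 4854333.33 / 38836.50 = 124.99 mm
y_c = 3426333.33 / 38836.50 = 88.22 mm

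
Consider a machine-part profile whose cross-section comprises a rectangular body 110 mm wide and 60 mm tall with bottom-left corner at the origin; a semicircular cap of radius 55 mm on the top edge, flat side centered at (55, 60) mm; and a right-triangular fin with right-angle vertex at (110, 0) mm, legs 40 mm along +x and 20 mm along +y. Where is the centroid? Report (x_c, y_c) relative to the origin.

rectangular body: A = 110 × 60 = 6600.00, centroid at (55.00, 30.00).
semicircular top: A = ½π·55² = 4751.66, centroid at (55.00, 83.34).
triangular fin: A = ½·40·20 = 400.00, centroid at (123.33, 6.67).
ΣA = 11751.66 mm², ΣAx_c = 673674.57 mm³, ΣAy_c = 596682.87 mm³.
x_c = 673674.57/11751.66 = 57.33 mm; y_c = 596682.87/11751.66 = 50.77 mm.

x_c = 57.33 mm, y_c = 50.77 mm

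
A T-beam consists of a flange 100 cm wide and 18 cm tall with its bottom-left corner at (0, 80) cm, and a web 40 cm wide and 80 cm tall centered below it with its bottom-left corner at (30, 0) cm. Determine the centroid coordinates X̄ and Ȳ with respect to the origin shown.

X̄ = 50.00 cm, Ȳ = 57.64 cm

web: A = 40 × 80 = 3200.00, centroid at (50.00, 40.00).
flange: A = 100 × 18 = 1800.00, centroid at (50.00, 89.00).
ΣA = 5000.00 cm²
ΣAX̄ = (3200.00)(50.00) + (1800.00)(50.00) = 250000.00 cm³
ΣAȲ = (3200.00)(40.00) + (1800.00)(89.00) = 288200.00 cm³
X̄ = 250000.00 / 5000.00 = 50.00 cm
Ȳ = 288200.00 / 5000.00 = 57.64 cm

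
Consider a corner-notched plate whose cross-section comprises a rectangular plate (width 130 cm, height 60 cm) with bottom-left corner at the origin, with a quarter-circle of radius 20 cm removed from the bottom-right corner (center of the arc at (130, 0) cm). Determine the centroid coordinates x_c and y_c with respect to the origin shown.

x_c = 62.63 cm, y_c = 30.90 cm

plate: A = 130 × 60 = 7800.00, centroid at (65.00, 30.00).
removed quarter-circle: A = −¼π·20² = -314.16, centroid at (121.51, 8.49).
ΣA = 7485.84 cm²
ΣAx_c = (7800.00)(65.00) + (-314.16)(121.51) = 468825.96 cm³
ΣAy_c = (7800.00)(30.00) + (-314.16)(8.49) = 231333.33 cm³
x_c = 468825.96 / 7485.84 = 62.63 cm
y_c = 231333.33 / 7485.84 = 30.90 cm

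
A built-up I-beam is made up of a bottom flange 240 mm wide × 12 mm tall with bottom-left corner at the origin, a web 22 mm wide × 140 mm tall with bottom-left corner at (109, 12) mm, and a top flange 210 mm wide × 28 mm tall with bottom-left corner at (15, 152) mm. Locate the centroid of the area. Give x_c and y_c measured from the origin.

x_c = 120.00 mm, y_c = 105.23 mm

bottom flange: A = 240 × 12 = 2880.00, centroid at (120.00, 6.00).
web: A = 22 × 140 = 3080.00, centroid at (120.00, 82.00).
top flange: A = 210 × 28 = 5880.00, centroid at (120.00, 166.00).
ΣA = 11840.00 mm²
ΣAx_c = (2880.00)(120.00) + (3080.00)(120.00) + (5880.00)(120.00) = 1420800.00 mm³
ΣAy_c = (2880.00)(6.00) + (3080.00)(82.00) + (5880.00)(166.00) = 1245920.00 mm³
x_c = 1420800.00 / 11840.00 = 120.00 mm
y_c = 1245920.00 / 11840.00 = 105.23 mm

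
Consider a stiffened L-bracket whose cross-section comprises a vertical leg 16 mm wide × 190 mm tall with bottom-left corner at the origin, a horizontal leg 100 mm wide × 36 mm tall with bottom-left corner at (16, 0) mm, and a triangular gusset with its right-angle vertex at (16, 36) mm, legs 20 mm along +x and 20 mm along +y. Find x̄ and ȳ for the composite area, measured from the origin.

Part | A | x̄ᵢ | ȳᵢ | A·x̄ᵢ | A·ȳᵢ
vertical leg | 3040.00 | 8.00 | 95.00 | 24320.00 | 288800.00
horizontal leg | 3600.00 | 66.00 | 18.00 | 237600.00 | 64800.00
gusset | 200.00 | 22.67 | 42.67 | 4533.33 | 8533.33
Σ | 6840.00 |  |  | 266453.33 | 362133.33
x̄ = 266453.33 / 6840.00 = 38.96 mm
ȳ = 362133.33 / 6840.00 = 52.94 mm

x̄ = 38.96 mm, ȳ = 52.94 mm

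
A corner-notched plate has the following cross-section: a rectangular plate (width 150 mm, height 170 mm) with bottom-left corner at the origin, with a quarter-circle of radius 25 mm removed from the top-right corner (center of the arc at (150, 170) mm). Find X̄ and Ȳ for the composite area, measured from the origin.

plate: A = 150 × 170 = 25500.00, centroid at (75.00, 85.00).
removed quarter-circle: A = −¼π·25² = -490.87, centroid at (139.39, 159.39).
ΣA = 25009.13 mm², ΣAX̄ = 1844077.26 mm³, ΣAȲ = 2089259.78 mm³.
X̄ = 1844077.26/25009.13 = 73.74 mm; Ȳ = 2089259.78/25009.13 = 83.54 mm.

X̄ = 73.74 mm, Ȳ = 83.54 mm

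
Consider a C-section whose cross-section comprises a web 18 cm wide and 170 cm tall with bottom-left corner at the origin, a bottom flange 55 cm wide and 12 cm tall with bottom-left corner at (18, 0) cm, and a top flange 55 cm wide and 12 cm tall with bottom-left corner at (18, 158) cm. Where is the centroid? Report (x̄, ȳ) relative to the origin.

x̄ = 20.00 cm, ȳ = 85.00 cm

Part | A | x̄ᵢ | ȳᵢ | A·x̄ᵢ | A·ȳᵢ
web | 3060.00 | 9.00 | 85.00 | 27540.00 | 260100.00
bottom flange | 660.00 | 45.50 | 6.00 | 30030.00 | 3960.00
top flange | 660.00 | 45.50 | 164.00 | 30030.00 | 108240.00
Σ | 4380.00 |  |  | 87600.00 | 372300.00
x̄ = 87600.00 / 4380.00 = 20.00 cm
ȳ = 372300.00 / 4380.00 = 85.00 cm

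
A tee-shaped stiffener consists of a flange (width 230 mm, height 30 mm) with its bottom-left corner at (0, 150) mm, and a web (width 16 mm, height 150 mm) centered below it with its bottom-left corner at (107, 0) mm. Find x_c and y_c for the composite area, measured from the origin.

Part | A | x̄ᵢ | ȳᵢ | A·x̄ᵢ | A·ȳᵢ
web | 2400.00 | 115.00 | 75.00 | 276000.00 | 180000.00
flange | 6900.00 | 115.00 | 165.00 | 793500.00 | 1138500.00
Σ | 9300.00 |  |  | 1069500.00 | 1318500.00
x_c = 1069500.00 / 9300.00 = 115.00 mm
y_c = 1318500.00 / 9300.00 = 141.77 mm

x_c = 115.00 mm, y_c = 141.77 mm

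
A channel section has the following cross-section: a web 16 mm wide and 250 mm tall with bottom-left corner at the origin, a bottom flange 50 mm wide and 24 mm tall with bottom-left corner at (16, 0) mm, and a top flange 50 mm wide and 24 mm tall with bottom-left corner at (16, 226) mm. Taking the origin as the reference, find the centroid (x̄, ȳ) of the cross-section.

x̄ = 20.38 mm, ȳ = 125.00 mm

web: A = 16 × 250 = 4000.00, centroid at (8.00, 125.00).
bottom flange: A = 50 × 24 = 1200.00, centroid at (41.00, 12.00).
top flange: A = 50 × 24 = 1200.00, centroid at (41.00, 238.00).
ΣA = 6400.00 mm²
ΣAx̄ = (4000.00)(8.00) + (1200.00)(41.00) + (1200.00)(41.00) = 130400.00 mm³
ΣAȳ = (4000.00)(125.00) + (1200.00)(12.00) + (1200.00)(238.00) = 800000.00 mm³
x̄ = 130400.00 / 6400.00 = 20.38 mm
ȳ = 800000.00 / 6400.00 = 125.00 mm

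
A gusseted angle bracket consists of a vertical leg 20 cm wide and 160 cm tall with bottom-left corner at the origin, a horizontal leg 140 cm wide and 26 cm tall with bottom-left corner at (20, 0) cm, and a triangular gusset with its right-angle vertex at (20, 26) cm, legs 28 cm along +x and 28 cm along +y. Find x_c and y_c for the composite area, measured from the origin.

vertical leg: A = 20 × 160 = 3200.00, centroid at (10.00, 80.00).
horizontal leg: A = 140 × 26 = 3640.00, centroid at (90.00, 13.00).
gusset: A = ½·28·28 = 392.00, centroid at (29.33, 35.33).
ΣA = 7232.00 cm², ΣAx_c = 371098.67 cm³, ΣAy_c = 317170.67 cm³.
x_c = 371098.67/7232.00 = 51.31 cm; y_c = 317170.67/7232.00 = 43.86 cm.

x_c = 51.31 cm, y_c = 43.86 cm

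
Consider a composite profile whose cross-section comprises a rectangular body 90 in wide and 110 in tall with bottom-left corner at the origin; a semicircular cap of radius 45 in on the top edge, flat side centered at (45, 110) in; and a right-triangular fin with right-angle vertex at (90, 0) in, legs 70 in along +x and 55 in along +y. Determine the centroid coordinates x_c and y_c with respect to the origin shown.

x_c = 53.77 in, y_c = 66.00 in

Part | A | x̄ᵢ | ȳᵢ | A·x̄ᵢ | A·ȳᵢ
rectangular body | 9900.00 | 45.00 | 55.00 | 445500.00 | 544500.00
semicircular top | 3180.86 | 45.00 | 129.10 | 143138.82 | 410644.88
triangular fin | 1925.00 | 113.33 | 18.33 | 218166.67 | 35291.67
Σ | 15005.86 |  |  | 806805.48 | 990436.55
x_c = 806805.48 / 15005.86 = 53.77 in
y_c = 990436.55 / 15005.86 = 66.00 in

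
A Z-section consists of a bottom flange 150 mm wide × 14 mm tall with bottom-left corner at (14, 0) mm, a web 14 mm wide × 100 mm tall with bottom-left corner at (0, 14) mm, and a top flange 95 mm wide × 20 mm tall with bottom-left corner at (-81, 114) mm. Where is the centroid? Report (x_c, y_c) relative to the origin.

bottom flange: A = 150 × 14 = 2100.00, centroid at (89.00, 7.00).
web: A = 14 × 100 = 1400.00, centroid at (7.00, 64.00).
top flange: A = 95 × 20 = 1900.00, centroid at (-33.50, 124.00).
ΣA = 5400.00 mm², ΣAx_c = 133050.00 mm³, ΣAy_c = 339900.00 mm³.
x_c = 133050.00/5400.00 = 24.64 mm; y_c = 339900.00/5400.00 = 62.94 mm.

x_c = 24.64 mm, y_c = 62.94 mm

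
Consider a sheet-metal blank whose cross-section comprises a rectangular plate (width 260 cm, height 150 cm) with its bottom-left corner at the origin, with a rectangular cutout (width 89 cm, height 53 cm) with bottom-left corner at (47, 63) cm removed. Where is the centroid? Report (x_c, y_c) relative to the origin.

x_c = 135.30 cm, y_c = 73.00 cm

Part | A | x̄ᵢ | ȳᵢ | A·x̄ᵢ | A·ȳᵢ
plate | 39000.00 | 130.00 | 75.00 | 5070000.00 | 2925000.00
hole | -4717.00 | 91.50 | 89.50 | -431605.50 | -422171.50
Σ | 34283.00 |  |  | 4638394.50 | 2502828.50
x_c = 4638394.50 / 34283.00 = 135.30 cm
y_c = 2502828.50 / 34283.00 = 73.00 cm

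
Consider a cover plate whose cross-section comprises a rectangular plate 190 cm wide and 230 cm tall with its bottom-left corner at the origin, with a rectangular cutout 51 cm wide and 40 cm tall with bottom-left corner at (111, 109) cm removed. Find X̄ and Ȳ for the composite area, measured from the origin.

X̄ = 92.97 cm, Ȳ = 114.31 cm

Part | A | x̄ᵢ | ȳᵢ | A·x̄ᵢ | A·ȳᵢ
plate | 43700.00 | 95.00 | 115.00 | 4151500.00 | 5025500.00
hole | -2040.00 | 136.50 | 129.00 | -278460.00 | -263160.00
Σ | 41660.00 |  |  | 3873040.00 | 4762340.00
X̄ = 3873040.00 / 41660.00 = 92.97 cm
Ȳ = 4762340.00 / 41660.00 = 114.31 cm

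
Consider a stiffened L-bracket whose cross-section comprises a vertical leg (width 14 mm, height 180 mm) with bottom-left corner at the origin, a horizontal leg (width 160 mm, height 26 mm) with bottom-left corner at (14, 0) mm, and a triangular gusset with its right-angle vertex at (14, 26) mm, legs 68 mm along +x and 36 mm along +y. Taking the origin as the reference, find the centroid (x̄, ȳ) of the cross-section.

Part | A | x̄ᵢ | ȳᵢ | A·x̄ᵢ | A·ȳᵢ
vertical leg | 2520.00 | 7.00 | 90.00 | 17640.00 | 226800.00
horizontal leg | 4160.00 | 94.00 | 13.00 | 391040.00 | 54080.00
gusset | 1224.00 | 36.67 | 38.00 | 44880.00 | 46512.00
Σ | 7904.00 |  |  | 453560.00 | 327392.00
x̄ = 453560.00 / 7904.00 = 57.38 mm
ȳ = 327392.00 / 7904.00 = 41.42 mm

x̄ = 57.38 mm, ȳ = 41.42 mm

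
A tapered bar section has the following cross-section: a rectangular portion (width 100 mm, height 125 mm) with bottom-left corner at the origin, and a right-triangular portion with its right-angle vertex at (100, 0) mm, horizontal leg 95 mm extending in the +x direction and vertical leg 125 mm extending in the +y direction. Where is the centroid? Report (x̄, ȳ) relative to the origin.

rectangular portion: A = 100 × 125 = 12500.00, centroid at (50.00, 62.50).
triangular portion: A = ½·95·125 = 5937.50, centroid at (131.67, 41.67).
ΣA = 18437.50 mm², ΣAx̄ = 1406770.83 mm³, ΣAȳ = 1028645.83 mm³.
x̄ = 1406770.83/18437.50 = 76.30 mm; ȳ = 1028645.83/18437.50 = 55.79 mm.

x̄ = 76.30 mm, ȳ = 55.79 mm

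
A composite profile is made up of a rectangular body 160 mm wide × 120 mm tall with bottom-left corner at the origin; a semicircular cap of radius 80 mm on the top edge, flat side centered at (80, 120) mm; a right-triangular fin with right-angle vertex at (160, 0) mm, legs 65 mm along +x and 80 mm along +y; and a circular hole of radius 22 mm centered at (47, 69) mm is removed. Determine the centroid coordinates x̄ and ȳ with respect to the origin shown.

rectangular body: A = 160 × 120 = 19200.00, centroid at (80.00, 60.00).
semicircular top: A = ½π·80² = 10053.10, centroid at (80.00, 153.95).
triangular fin: A = ½·65·80 = 2600.00, centroid at (181.67, 26.67).
hole: A = −π·22² = -1520.53, centroid at (47.00, 69.00).
ΣA = 30332.57 mm²
ΣAx̄ = (19200.00)(80.00) + (10053.10)(80.00) + (2600.00)(181.67) + (-1520.53)(47.00) = 2741116.10 mm³
ΣAȳ = (19200.00)(60.00) + (10053.10)(153.95) + (2600.00)(26.67) + (-1520.53)(69.00) = 2664121.62 mm³
x̄ = 2741116.10 / 30332.57 = 90.37 mm
ȳ = 2664121.62 / 30332.57 = 87.83 mm

x̄ = 90.37 mm, ȳ = 87.83 mm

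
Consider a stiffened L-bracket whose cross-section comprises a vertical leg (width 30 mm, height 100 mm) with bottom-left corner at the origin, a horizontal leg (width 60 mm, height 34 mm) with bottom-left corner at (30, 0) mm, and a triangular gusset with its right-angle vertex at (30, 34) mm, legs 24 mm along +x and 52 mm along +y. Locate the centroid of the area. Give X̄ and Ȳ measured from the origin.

X̄ = 33.74 mm, Ȳ = 38.26 mm

vertical leg: A = 30 × 100 = 3000.00, centroid at (15.00, 50.00).
horizontal leg: A = 60 × 34 = 2040.00, centroid at (60.00, 17.00).
gusset: A = ½·24·52 = 624.00, centroid at (38.00, 51.33).
ΣA = 5664.00 mm²
ΣAX̄ = (3000.00)(15.00) + (2040.00)(60.00) + (624.00)(38.00) = 191112.00 mm³
ΣAȲ = (3000.00)(50.00) + (2040.00)(17.00) + (624.00)(51.33) = 216712.00 mm³
X̄ = 191112.00 / 5664.00 = 33.74 mm
Ȳ = 216712.00 / 5664.00 = 38.26 mm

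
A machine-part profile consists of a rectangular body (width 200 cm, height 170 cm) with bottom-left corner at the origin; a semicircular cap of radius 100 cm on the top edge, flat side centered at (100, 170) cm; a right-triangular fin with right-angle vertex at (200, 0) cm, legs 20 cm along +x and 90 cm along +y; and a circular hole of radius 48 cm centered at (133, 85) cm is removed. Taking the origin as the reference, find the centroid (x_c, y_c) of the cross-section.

rectangular body: A = 200 × 170 = 34000.00, centroid at (100.00, 85.00).
semicircular top: A = ½π·100² = 15707.96, centroid at (100.00, 212.44).
triangular fin: A = ½·20·90 = 900.00, centroid at (206.67, 30.00).
hole: A = −π·48² = -7238.23, centroid at (133.00, 85.00).
ΣA = 43369.73 cm², ΣAx_c = 4194111.81 cm³, ΣAy_c = 5638770.92 cm³.
x_c = 4194111.81/43369.73 = 96.71 cm; y_c = 5638770.92/43369.73 = 130.02 cm.

x_c = 96.71 cm, y_c = 130.02 cm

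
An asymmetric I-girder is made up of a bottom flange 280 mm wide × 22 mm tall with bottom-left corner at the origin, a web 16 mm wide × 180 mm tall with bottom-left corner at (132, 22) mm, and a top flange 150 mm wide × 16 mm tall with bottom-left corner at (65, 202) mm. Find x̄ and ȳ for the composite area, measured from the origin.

Part | A | x̄ᵢ | ȳᵢ | A·x̄ᵢ | A·ȳᵢ
bottom flange | 6160.00 | 140.00 | 11.00 | 862400.00 | 67760.00
web | 2880.00 | 140.00 | 112.00 | 403200.00 | 322560.00
top flange | 2400.00 | 140.00 | 210.00 | 336000.00 | 504000.00
Σ | 11440.00 |  |  | 1601600.00 | 894320.00
x̄ = 1601600.00 / 11440.00 = 140.00 mm
ȳ = 894320.00 / 11440.00 = 78.17 mm

x̄ = 140.00 mm, ȳ = 78.17 mm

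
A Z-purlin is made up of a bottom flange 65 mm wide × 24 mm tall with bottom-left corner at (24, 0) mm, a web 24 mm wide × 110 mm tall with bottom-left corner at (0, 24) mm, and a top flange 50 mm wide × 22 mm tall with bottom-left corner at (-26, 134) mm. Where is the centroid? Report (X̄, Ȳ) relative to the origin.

bottom flange: A = 65 × 24 = 1560.00, centroid at (56.50, 12.00).
web: A = 24 × 110 = 2640.00, centroid at (12.00, 79.00).
top flange: A = 50 × 22 = 1100.00, centroid at (-1.00, 145.00).
ΣA = 5300.00 mm², ΣAX̄ = 118720.00 mm³, ΣAȲ = 386780.00 mm³.
X̄ = 118720.00/5300.00 = 22.40 mm; Ȳ = 386780.00/5300.00 = 72.98 mm.

X̄ = 22.40 mm, Ȳ = 72.98 mm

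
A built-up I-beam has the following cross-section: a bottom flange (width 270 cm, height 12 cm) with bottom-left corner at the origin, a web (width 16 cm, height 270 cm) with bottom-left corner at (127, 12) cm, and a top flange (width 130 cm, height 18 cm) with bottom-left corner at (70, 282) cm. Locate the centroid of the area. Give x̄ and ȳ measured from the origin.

x̄ = 135.00 cm, ȳ = 134.89 cm

Part | A | x̄ᵢ | ȳᵢ | A·x̄ᵢ | A·ȳᵢ
bottom flange | 3240.00 | 135.00 | 6.00 | 437400.00 | 19440.00
web | 4320.00 | 135.00 | 147.00 | 583200.00 | 635040.00
top flange | 2340.00 | 135.00 | 291.00 | 315900.00 | 680940.00
Σ | 9900.00 |  |  | 1336500.00 | 1335420.00
x̄ = 1336500.00 / 9900.00 = 135.00 cm
ȳ = 1335420.00 / 9900.00 = 134.89 cm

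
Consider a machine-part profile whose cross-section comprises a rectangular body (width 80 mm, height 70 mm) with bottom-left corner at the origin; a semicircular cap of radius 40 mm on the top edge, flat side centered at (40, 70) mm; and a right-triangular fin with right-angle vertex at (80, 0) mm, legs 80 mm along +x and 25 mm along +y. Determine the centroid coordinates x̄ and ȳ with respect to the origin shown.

x̄ = 47.32 mm, ȳ = 46.41 mm

rectangular body: A = 80 × 70 = 5600.00, centroid at (40.00, 35.00).
semicircular top: A = ½π·40² = 2513.27, centroid at (40.00, 86.98).
triangular fin: A = ½·80·25 = 1000.00, centroid at (106.67, 8.33).
ΣA = 9113.27 mm²
ΣAx̄ = (5600.00)(40.00) + (2513.27)(40.00) + (1000.00)(106.67) = 431197.63 mm³
ΣAȳ = (5600.00)(35.00) + (2513.27)(86.98) + (1000.00)(8.33) = 422929.19 mm³
x̄ = 431197.63 / 9113.27 = 47.32 mm
ȳ = 422929.19 / 9113.27 = 46.41 mm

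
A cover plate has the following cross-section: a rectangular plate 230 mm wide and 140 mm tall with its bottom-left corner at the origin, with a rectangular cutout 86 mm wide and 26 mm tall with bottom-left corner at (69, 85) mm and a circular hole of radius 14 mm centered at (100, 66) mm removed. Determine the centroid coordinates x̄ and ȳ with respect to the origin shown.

x̄ = 115.54 mm, ȳ = 67.95 mm

plate: A = 230 × 140 = 32200.00, centroid at (115.00, 70.00).
hole 1: A = −(86 × 26) = -2236.00, centroid at (112.00, 98.00).
hole 2: A = −π·14² = -615.75, centroid at (100.00, 66.00).
ΣA = 29348.25 mm²
ΣAx̄ = (32200.00)(115.00) + (-2236.00)(112.00) + (-615.75)(100.00) = 3390992.78 mm³
ΣAȳ = (32200.00)(70.00) + (-2236.00)(98.00) + (-615.75)(66.00) = 1994232.36 mm³
x̄ = 3390992.78 / 29348.25 = 115.54 mm
ȳ = 1994232.36 / 29348.25 = 67.95 mm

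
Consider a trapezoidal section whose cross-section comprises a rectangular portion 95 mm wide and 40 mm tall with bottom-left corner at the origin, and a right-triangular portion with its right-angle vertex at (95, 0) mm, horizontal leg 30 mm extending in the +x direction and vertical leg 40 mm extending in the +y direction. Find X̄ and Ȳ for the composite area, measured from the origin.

X̄ = 55.34 mm, Ȳ = 19.09 mm

rectangular portion: A = 95 × 40 = 3800.00, centroid at (47.50, 20.00).
triangular portion: A = ½·30·40 = 600.00, centroid at (105.00, 13.33).
ΣA = 4400.00 mm²
ΣAX̄ = (3800.00)(47.50) + (600.00)(105.00) = 243500.00 mm³
ΣAȲ = (3800.00)(20.00) + (600.00)(13.33) = 84000.00 mm³
X̄ = 243500.00 / 4400.00 = 55.34 mm
Ȳ = 84000.00 / 4400.00 = 19.09 mm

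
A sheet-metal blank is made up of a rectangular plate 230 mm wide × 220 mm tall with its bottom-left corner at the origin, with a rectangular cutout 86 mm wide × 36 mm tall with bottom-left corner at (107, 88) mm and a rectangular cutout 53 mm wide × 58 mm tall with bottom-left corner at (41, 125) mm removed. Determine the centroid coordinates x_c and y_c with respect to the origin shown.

x_c = 115.85 mm, y_c = 107.23 mm

Part | A | x̄ᵢ | ȳᵢ | A·x̄ᵢ | A·ȳᵢ
plate | 50600.00 | 115.00 | 110.00 | 5819000.00 | 5566000.00
hole 1 | -3096.00 | 150.00 | 106.00 | -464400.00 | -328176.00
hole 2 | -3074.00 | 67.50 | 154.00 | -207495.00 | -473396.00
Σ | 44430.00 |  |  | 5147105.00 | 4764428.00
x_c = 5147105.00 / 44430.00 = 115.85 mm
y_c = 4764428.00 / 44430.00 = 107.23 mm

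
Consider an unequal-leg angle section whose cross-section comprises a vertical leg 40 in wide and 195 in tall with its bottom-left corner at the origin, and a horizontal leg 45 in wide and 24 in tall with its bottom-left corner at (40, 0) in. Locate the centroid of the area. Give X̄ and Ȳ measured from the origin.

vertical leg: A = 40 × 195 = 7800.00, centroid at (20.00, 97.50).
horizontal leg: A = 45 × 24 = 1080.00, centroid at (62.50, 12.00).
ΣA = 8880.00 in², ΣAX̄ = 223500.00 in³, ΣAȲ = 773460.00 in³.
X̄ = 223500.00/8880.00 = 25.17 in; Ȳ = 773460.00/8880.00 = 87.10 in.

X̄ = 25.17 in, Ȳ = 87.10 in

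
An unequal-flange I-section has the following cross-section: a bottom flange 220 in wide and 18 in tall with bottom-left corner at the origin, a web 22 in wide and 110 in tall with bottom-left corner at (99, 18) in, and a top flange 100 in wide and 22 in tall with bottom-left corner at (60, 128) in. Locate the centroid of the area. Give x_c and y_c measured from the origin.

x_c = 110.00 in, y_c = 60.38 in

Part | A | x̄ᵢ | ȳᵢ | A·x̄ᵢ | A·ȳᵢ
bottom flange | 3960.00 | 110.00 | 9.00 | 435600.00 | 35640.00
web | 2420.00 | 110.00 | 73.00 | 266200.00 | 176660.00
top flange | 2200.00 | 110.00 | 139.00 | 242000.00 | 305800.00
Σ | 8580.00 |  |  | 943800.00 | 518100.00
x_c = 943800.00 / 8580.00 = 110.00 in
y_c = 518100.00 / 8580.00 = 60.38 in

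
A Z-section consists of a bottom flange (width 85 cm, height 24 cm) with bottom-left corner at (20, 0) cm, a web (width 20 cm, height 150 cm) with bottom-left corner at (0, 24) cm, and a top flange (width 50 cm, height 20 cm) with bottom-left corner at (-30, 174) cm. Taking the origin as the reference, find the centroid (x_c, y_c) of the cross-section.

x_c = 25.25 cm, y_c = 83.69 cm

Part | A | x̄ᵢ | ȳᵢ | A·x̄ᵢ | A·ȳᵢ
bottom flange | 2040.00 | 62.50 | 12.00 | 127500.00 | 24480.00
web | 3000.00 | 10.00 | 99.00 | 30000.00 | 297000.00
top flange | 1000.00 | -5.00 | 184.00 | -5000.00 | 184000.00
Σ | 6040.00 |  |  | 152500.00 | 505480.00
x_c = 152500.00 / 6040.00 = 25.25 cm
y_c = 505480.00 / 6040.00 = 83.69 cm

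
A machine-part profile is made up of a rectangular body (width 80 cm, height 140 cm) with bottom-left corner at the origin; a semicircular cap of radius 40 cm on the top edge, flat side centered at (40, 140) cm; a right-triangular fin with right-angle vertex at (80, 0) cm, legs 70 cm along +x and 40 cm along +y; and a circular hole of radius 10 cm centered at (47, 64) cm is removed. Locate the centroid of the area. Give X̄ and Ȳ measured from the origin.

Part | A | x̄ᵢ | ȳᵢ | A·x̄ᵢ | A·ȳᵢ
rectangular body | 11200.00 | 40.00 | 70.00 | 448000.00 | 784000.00
semicircular top | 2513.27 | 40.00 | 156.98 | 100530.96 | 394525.04
triangular fin | 1400.00 | 103.33 | 13.33 | 144666.67 | 18666.67
hole | -314.16 | 47.00 | 64.00 | -14765.49 | -20106.19
Σ | 14799.11 |  |  | 678432.15 | 1177085.52
X̄ = 678432.15 / 14799.11 = 45.84 cm
Ȳ = 1177085.52 / 14799.11 = 79.54 cm

X̄ = 45.84 cm, Ȳ = 79.54 cm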